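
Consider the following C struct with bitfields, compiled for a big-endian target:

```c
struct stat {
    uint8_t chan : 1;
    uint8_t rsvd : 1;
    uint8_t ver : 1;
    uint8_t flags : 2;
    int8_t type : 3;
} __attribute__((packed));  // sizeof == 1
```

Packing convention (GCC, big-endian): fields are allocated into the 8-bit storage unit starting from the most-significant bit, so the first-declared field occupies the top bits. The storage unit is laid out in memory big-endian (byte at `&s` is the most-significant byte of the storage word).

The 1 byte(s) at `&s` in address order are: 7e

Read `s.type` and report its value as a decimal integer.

-2

[0]=0x7e (big-endian) → word 0x7e
chan:1 @ bit 7 → (0x7e>>7)&0x1 = 0x0
rsvd:1 @ bit 6 → (0x7e>>6)&0x1 = 0x1
ver:1 @ bit 5 → (0x7e>>5)&0x1 = 0x1
flags:2 @ bit 3 → (0x7e>>3)&0x3 = 0x3
type:3 @ bit 0 → (0x7e>>0)&0x7 = 0x6  ←
type signed 3b, MSB=1: 6 - 8 = -2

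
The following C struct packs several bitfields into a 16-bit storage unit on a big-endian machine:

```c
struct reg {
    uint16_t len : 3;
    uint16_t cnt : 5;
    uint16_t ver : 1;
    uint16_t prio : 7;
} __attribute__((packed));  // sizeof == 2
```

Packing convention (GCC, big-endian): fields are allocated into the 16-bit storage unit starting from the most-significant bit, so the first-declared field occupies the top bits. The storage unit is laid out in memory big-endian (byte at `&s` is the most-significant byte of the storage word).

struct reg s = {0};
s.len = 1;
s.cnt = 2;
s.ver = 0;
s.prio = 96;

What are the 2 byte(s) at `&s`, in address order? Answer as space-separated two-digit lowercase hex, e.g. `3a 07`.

[13+:3] len=1 & 0x7 = 0x1; word=0x2000
[8+:5] cnt=2 & 0x1f = 0x2; word=0x2200
[7+:1] ver=0 & 0x1 = 0x0; word=0x2200
[0+:7] prio=96 & 0x7f = 0x60; word=0x2260
word = 0x2260 → big-endian bytes:
  [0]=0x22  [1]=0x60

22 60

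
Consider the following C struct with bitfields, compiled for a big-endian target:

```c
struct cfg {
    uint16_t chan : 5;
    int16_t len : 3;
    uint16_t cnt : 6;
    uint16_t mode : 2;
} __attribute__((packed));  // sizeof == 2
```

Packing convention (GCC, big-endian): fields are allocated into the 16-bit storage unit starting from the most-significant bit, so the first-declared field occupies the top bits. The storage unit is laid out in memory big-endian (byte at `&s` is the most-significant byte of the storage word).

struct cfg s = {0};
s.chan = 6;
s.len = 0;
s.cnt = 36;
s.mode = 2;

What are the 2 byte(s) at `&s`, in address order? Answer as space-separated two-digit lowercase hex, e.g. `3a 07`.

30 92

chan:5 = 6 → 0x6 << 11 → word 0x3000
len:3 = 0 → 0x0 << 8 → word 0x3000
cnt:6 = 36 → 0x24 << 2 → word 0x3090
mode:2 = 2 → 0x2 << 0 → word 0x3092
word = 0x3092 → big-endian bytes:
  [0]=0x30  [1]=0x92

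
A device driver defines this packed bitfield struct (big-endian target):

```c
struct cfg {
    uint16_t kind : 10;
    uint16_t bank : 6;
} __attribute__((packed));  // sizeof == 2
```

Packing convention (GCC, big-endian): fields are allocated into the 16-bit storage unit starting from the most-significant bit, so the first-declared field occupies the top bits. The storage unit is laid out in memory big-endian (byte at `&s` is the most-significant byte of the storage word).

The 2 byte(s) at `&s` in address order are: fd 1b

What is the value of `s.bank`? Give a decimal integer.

[0]=0xfd [1]=0x1b (big-endian) → word 0xfd1b
kind [6+:10] = (word>>6) & 0x3ff = 1012
bank [0+:6] = (word>>0) & 0x3f = 27  ←

27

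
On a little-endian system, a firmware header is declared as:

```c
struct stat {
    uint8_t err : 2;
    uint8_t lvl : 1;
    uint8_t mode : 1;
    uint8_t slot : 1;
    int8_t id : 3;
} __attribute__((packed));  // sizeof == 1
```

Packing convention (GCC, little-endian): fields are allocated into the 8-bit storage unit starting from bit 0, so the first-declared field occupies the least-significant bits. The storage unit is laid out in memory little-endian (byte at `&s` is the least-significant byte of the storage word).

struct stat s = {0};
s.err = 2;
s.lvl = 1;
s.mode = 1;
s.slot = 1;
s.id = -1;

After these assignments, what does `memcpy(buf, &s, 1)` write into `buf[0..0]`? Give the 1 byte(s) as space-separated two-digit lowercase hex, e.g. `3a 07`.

fe

[0+:2] err=2 & 0x3 = 0x2; word=0x02
[2+:1] lvl=1 & 0x1 = 0x1; word=0x06
[3+:1] mode=1 & 0x1 = 0x1; word=0x0e
[4+:1] slot=1 & 0x1 = 0x1; word=0x1e
[5+:3] id=-1 & 0x7 = 0x7; word=0xfe
word = 0xfe → little-endian bytes:
  [0]=0xfe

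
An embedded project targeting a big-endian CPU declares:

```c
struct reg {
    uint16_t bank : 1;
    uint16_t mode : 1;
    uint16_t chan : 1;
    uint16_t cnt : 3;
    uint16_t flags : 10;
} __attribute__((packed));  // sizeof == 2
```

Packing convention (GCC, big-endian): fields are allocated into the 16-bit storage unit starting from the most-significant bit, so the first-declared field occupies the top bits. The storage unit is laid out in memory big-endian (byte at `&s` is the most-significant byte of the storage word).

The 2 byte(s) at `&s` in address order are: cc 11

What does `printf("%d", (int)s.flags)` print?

[0]=0xcc [1]=0x11 (big-endian) → word 0xcc11
bank:1 @ bit 15 → (0xcc11>>15)&0x1 = 0x1
mode:1 @ bit 14 → (0xcc11>>14)&0x1 = 0x1
chan:1 @ bit 13 → (0xcc11>>13)&0x1 = 0x0
cnt:3 @ bit 10 → (0xcc11>>10)&0x7 = 0x3
flags:10 @ bit 0 → (0xcc11>>0)&0x3ff = 0x11  ←

17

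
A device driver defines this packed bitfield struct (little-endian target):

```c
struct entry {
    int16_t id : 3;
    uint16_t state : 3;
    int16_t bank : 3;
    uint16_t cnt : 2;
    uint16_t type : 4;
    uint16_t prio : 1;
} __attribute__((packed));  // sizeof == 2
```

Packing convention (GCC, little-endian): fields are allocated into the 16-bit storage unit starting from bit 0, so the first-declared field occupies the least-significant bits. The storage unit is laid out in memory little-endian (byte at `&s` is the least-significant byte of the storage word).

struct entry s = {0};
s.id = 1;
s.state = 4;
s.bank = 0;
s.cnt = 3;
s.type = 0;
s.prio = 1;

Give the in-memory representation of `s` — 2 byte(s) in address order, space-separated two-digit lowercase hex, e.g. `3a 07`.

21 86

id:3 = 1 → 0x1 << 0 → word 0x0001
state:3 = 4 → 0x4 << 3 → word 0x0021
bank:3 = 0 → 0x0 << 6 → word 0x0021
cnt:2 = 3 → 0x3 << 9 → word 0x0621
type:4 = 0 → 0x0 << 11 → word 0x0621
prio:1 = 1 → 0x1 << 15 → word 0x8621
word = 0x8621 → little-endian bytes:
  [0]=0x21  [1]=0x86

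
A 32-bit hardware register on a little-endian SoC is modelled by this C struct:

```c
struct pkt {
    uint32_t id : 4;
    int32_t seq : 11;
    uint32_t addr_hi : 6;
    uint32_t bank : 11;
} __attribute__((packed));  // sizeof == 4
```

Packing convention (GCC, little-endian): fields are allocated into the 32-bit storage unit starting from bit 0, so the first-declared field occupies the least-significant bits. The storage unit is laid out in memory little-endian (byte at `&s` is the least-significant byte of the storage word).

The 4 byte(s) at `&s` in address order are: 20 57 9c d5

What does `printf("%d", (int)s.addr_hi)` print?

56

[0]=0x20 [1]=0x57 [2]=0x9c [3]=0xd5 (little-endian) → word 0xd59c5720
id [0+:4] = (word>>0) & 0xf = 0
seq [4+:11] = (word>>4) & 0x7ff = 1394
addr_hi [15+:6] = (word>>15) & 0x3f = 56  ←
bank [21+:11] = (word>>21) & 0x7ff = 1708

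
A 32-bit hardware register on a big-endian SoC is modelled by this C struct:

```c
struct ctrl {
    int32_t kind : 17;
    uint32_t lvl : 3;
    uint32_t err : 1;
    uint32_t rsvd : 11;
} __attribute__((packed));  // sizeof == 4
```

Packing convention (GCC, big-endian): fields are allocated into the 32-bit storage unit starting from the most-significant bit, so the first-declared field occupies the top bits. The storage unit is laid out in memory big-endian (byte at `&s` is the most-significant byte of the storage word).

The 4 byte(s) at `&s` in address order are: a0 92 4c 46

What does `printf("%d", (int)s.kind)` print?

-48860

[0]=0xa0 [1]=0x92 [2]=0x4c [3]=0x46 (big-endian) → word 0xa0924c46
kind [15+:17] = (word>>15) & 0x1ffff = 82212  ←
lvl [12+:3] = (word>>12) & 0x7 = 4
err [11+:1] = (word>>11) & 0x1 = 1
rsvd [0+:11] = (word>>0) & 0x7ff = 1094
kind signed 17b, MSB=1: 82212 - 131072 = -48860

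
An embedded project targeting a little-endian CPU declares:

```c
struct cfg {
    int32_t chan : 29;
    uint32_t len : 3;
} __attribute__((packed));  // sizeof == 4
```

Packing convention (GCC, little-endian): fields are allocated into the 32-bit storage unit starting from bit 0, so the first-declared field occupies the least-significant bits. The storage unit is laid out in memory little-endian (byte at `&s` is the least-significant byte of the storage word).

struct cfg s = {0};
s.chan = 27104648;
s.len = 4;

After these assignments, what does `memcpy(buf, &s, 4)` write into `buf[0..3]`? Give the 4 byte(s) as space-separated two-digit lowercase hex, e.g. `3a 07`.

88 95 9d 81

chan (29b) val=27104648 bits=0x19d9588 at bit 0: 0x019d9588
len (3b) val=4 bits=0x4 at bit 29: 0x819d9588
word = 0x819d9588 → little-endian bytes:
  [0]=0x88  [1]=0x95  [2]=0x9d  [3]=0x81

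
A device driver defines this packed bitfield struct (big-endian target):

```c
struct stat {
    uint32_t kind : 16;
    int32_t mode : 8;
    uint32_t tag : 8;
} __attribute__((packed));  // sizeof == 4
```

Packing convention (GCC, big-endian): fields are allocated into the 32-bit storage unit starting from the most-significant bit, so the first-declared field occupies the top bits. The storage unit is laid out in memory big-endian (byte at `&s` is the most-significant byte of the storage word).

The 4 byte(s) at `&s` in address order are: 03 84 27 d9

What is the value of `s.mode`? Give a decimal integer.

39

[0]=0x03 [1]=0x84 [2]=0x27 [3]=0xd9 (big-endian) → word 0x038427d9
kind:16 @ bit 16 → (0x038427d9>>16)&0xffff = 0x384
mode:8 @ bit 8 → (0x038427d9>>8)&0xff = 0x27  ←
tag:8 @ bit 0 → (0x038427d9>>0)&0xff = 0xd9
mode signed 8b, MSB=0: value = 39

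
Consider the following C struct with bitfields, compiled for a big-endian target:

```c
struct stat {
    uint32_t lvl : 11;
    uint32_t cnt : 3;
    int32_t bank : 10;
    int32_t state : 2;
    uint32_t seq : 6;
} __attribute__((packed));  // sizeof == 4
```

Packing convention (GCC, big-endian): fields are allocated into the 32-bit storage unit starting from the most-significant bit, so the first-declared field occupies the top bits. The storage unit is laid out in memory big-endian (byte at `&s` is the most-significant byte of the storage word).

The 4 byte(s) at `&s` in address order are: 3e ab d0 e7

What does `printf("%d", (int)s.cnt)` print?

2

[0]=0x3e [1]=0xab [2]=0xd0 [3]=0xe7 (big-endian) → word 0x3eabd0e7
lvl:11 @ bit 21 → (0x3eabd0e7>>21)&0x7ff = 0x1f5
cnt:3 @ bit 18 → (0x3eabd0e7>>18)&0x7 = 0x2  ←
bank:10 @ bit 8 → (0x3eabd0e7>>8)&0x3ff = 0x3d0
state:2 @ bit 6 → (0x3eabd0e7>>6)&0x3 = 0x3
seq:6 @ bit 0 → (0x3eabd0e7>>0)&0x3f = 0x27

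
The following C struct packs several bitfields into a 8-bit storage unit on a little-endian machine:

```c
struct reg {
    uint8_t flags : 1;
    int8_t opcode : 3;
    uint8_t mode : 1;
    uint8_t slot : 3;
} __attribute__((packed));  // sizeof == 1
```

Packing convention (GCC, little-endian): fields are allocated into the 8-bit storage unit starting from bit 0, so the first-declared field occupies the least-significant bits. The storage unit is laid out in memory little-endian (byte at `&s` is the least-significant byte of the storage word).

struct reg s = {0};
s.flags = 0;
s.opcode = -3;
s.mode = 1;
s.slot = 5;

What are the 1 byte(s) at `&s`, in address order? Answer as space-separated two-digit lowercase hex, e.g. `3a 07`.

[0+:1] flags=0 & 0x1 = 0x0; word=0x00
[1+:3] opcode=-3 & 0x7 = 0x5; word=0x0a
[4+:1] mode=1 & 0x1 = 0x1; word=0x1a
[5+:3] slot=5 & 0x7 = 0x5; word=0xba
word = 0xba → little-endian bytes:
  [0]=0xba

ba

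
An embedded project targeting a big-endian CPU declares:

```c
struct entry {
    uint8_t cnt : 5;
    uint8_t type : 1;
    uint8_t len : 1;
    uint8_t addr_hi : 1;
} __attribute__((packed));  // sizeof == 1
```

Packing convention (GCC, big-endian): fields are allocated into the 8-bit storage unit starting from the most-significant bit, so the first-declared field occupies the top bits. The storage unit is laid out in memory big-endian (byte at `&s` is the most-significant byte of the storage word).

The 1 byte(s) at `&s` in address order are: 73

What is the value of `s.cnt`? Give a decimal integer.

14

[0]=0x73 (big-endian) → word 0x73
cnt:5 @ bit 3 → (0x73>>3)&0x1f = 0xe  ←
type:1 @ bit 2 → (0x73>>2)&0x1 = 0x0
len:1 @ bit 1 → (0x73>>1)&0x1 = 0x1
addr_hi:1 @ bit 0 → (0x73>>0)&0x1 = 0x1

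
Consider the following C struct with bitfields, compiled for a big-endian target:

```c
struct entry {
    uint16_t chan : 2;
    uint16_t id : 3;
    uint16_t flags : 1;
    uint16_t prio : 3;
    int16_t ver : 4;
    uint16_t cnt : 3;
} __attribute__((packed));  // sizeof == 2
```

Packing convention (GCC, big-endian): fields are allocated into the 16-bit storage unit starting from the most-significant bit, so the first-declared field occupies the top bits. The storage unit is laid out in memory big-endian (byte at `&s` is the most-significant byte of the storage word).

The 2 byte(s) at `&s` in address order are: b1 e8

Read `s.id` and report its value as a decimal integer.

6

[0]=0xb1 [1]=0xe8 (big-endian) → word 0xb1e8
chan [14+:2] = (word>>14) & 0x3 = 2
id [11+:3] = (word>>11) & 0x7 = 6  ←
flags [10+:1] = (word>>10) & 0x1 = 0
prio [7+:3] = (word>>7) & 0x7 = 3
ver [3+:4] = (word>>3) & 0xf = 13
cnt [0+:3] = (word>>0) & 0x7 = 0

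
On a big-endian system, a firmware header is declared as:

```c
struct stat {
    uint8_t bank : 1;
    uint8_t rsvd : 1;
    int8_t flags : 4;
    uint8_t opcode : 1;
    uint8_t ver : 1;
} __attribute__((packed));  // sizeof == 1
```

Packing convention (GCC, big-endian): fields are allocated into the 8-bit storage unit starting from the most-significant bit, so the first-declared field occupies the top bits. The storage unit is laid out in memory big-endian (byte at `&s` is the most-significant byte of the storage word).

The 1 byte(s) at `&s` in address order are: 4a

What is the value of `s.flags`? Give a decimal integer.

2

[0]=0x4a (big-endian) → word 0x4a
bank:1 @ bit 7 → (0x4a>>7)&0x1 = 0x0
rsvd:1 @ bit 6 → (0x4a>>6)&0x1 = 0x1
flags:4 @ bit 2 → (0x4a>>2)&0xf = 0x2  ←
opcode:1 @ bit 1 → (0x4a>>1)&0x1 = 0x1
ver:1 @ bit 0 → (0x4a>>0)&0x1 = 0x0
flags signed 4b, MSB=0: value = 2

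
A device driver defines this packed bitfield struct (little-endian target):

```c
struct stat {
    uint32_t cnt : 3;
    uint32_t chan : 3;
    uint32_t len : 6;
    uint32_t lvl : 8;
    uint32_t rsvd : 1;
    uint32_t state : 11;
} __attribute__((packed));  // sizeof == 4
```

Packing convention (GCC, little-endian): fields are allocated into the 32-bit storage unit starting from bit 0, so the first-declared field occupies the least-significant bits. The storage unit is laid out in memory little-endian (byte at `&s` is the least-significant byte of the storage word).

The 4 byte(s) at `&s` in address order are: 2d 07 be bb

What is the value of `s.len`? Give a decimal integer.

[0]=0x2d [1]=0x07 [2]=0xbe [3]=0xbb (little-endian) → word 0xbbbe072d
cnt [0+:3] = (word>>0) & 0x7 = 5
chan [3+:3] = (word>>3) & 0x7 = 5
len [6+:6] = (word>>6) & 0x3f = 28  ←
lvl [12+:8] = (word>>12) & 0xff = 224
rsvd [20+:1] = (word>>20) & 0x1 = 1
state [21+:11] = (word>>21) & 0x7ff = 1501

28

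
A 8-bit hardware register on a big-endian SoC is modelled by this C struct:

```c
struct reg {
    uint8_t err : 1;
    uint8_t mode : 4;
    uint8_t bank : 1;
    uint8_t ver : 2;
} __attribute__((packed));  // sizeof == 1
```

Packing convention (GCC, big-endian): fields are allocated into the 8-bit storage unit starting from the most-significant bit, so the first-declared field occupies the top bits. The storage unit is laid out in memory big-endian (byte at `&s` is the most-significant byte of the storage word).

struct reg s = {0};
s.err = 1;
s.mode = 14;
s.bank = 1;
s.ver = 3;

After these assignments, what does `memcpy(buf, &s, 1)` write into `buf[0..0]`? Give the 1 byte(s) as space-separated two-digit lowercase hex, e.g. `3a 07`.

[7+:1] err=1 & 0x1 = 0x1; word=0x80
[3+:4] mode=14 & 0xf = 0xe; word=0xf0
[2+:1] bank=1 & 0x1 = 0x1; word=0xf4
[0+:2] ver=3 & 0x3 = 0x3; word=0xf7
word = 0xf7 → big-endian bytes:
  [0]=0xf7

f7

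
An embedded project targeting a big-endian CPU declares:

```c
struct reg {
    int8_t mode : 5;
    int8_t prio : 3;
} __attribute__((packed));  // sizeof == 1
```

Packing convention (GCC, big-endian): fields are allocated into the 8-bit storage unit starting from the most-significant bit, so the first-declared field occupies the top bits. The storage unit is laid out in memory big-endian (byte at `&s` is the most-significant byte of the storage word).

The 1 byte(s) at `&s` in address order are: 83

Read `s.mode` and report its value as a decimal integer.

-16

[0]=0x83 (big-endian) → word 0x83
mode [3+:5] = (word>>3) & 0x1f = 16  ←
prio [0+:3] = (word>>0) & 0x7 = 3
mode signed 5b, MSB=1: 16 - 32 = -16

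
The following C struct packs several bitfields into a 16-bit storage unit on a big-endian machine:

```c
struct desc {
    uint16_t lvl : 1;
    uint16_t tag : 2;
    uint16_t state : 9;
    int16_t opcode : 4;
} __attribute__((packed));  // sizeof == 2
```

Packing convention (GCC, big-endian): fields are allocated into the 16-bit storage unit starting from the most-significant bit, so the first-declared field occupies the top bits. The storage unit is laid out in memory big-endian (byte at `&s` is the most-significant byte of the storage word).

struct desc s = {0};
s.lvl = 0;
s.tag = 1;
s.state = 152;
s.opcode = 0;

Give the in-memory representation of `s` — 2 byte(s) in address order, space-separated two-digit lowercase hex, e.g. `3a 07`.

29 80

[15+:1] lvl=0 & 0x1 = 0x0; word=0x0000
[13+:2] tag=1 & 0x3 = 0x1; word=0x2000
[4+:9] state=152 & 0x1ff = 0x98; word=0x2980
[0+:4] opcode=0 & 0xf = 0x0; word=0x2980
word = 0x2980 → big-endian bytes:
  [0]=0x29  [1]=0x80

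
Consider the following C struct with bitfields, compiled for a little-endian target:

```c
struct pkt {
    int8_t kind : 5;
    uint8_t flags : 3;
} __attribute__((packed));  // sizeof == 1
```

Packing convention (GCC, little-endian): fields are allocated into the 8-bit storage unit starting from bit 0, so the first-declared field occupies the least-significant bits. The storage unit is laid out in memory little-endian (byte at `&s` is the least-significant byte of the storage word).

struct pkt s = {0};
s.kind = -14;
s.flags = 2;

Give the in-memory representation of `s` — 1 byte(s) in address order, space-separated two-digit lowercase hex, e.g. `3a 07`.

kind (5b) val=-14 bits=0x12 at bit 0: 0x12
flags (3b) val=2 bits=0x2 at bit 5: 0x52
word = 0x52 → little-endian bytes:
  [0]=0x52

52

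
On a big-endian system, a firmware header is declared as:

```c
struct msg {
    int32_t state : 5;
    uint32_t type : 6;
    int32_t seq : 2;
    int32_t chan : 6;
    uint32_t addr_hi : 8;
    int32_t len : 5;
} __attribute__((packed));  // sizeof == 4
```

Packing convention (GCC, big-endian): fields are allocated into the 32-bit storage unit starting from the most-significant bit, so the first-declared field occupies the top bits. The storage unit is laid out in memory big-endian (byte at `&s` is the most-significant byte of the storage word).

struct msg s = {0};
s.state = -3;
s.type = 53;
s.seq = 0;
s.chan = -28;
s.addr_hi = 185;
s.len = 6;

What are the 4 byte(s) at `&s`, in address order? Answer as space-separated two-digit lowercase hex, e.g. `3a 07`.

[27+:5] state=-3 & 0x1f = 0x1d; word=0xe8000000
[21+:6] type=53 & 0x3f = 0x35; word=0xeea00000
[19+:2] seq=0 & 0x3 = 0x0; word=0xeea00000
[13+:6] chan=-28 & 0x3f = 0x24; word=0xeea48000
[5+:8] addr_hi=185 & 0xff = 0xb9; word=0xeea49720
[0+:5] len=6 & 0x1f = 0x6; word=0xeea49726
word = 0xeea49726 → big-endian bytes:
  [0]=0xee  [1]=0xa4  [2]=0x97  [3]=0x26

ee a4 97 26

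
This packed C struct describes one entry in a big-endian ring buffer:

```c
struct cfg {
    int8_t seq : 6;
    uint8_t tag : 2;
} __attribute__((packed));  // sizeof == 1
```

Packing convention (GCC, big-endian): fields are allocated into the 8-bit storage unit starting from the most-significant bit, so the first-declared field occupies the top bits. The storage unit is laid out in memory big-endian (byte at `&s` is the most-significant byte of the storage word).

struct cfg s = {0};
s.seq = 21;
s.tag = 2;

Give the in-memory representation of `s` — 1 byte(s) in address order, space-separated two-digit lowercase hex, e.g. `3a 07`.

seq (6b) val=21 bits=0x15 at bit 2: 0x54
tag (2b) val=2 bits=0x2 at bit 0: 0x56
word = 0x56 → big-endian bytes:
  [0]=0x56

56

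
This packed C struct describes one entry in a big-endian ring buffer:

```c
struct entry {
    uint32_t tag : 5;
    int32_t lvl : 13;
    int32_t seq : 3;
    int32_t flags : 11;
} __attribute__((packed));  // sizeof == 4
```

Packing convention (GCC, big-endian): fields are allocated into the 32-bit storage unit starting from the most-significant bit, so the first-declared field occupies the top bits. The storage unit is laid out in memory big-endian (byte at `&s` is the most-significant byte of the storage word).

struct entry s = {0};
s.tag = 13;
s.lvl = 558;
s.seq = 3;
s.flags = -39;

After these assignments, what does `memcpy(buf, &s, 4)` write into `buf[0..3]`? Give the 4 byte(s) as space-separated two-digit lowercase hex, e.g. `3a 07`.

tag (5b) val=13 bits=0xd at bit 27: 0x68000000
lvl (13b) val=558 bits=0x22e at bit 14: 0x688b8000
seq (3b) val=3 bits=0x3 at bit 11: 0x688b9800
flags (11b) val=-39 bits=0x7d9 at bit 0: 0x688b9fd9
word = 0x688b9fd9 → big-endian bytes:
  [0]=0x68  [1]=0x8b  [2]=0x9f  [3]=0xd9

68 8b 9f d9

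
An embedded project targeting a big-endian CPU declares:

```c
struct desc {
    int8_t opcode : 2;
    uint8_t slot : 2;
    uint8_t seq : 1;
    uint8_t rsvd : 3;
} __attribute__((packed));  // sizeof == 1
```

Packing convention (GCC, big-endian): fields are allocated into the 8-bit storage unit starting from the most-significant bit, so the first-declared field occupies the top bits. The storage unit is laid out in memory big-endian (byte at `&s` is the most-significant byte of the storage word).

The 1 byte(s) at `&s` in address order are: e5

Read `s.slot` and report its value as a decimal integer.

2

[0]=0xe5 (big-endian) → word 0xe5
opcode [6+:2] = (word>>6) & 0x3 = 3
slot [4+:2] = (word>>4) & 0x3 = 2  ←
seq [3+:1] = (word>>3) & 0x1 = 0
rsvd [0+:3] = (word>>0) & 0x7 = 5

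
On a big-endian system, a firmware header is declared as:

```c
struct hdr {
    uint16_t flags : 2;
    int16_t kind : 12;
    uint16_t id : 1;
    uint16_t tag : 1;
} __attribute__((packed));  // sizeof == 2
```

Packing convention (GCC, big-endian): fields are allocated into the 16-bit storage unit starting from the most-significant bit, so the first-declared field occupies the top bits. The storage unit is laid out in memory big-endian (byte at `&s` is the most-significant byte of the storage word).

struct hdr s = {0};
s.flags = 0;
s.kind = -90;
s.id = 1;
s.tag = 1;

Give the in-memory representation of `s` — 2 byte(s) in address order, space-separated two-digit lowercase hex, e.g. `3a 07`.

flags:2 = 0 → 0x0 << 14 → word 0x0000
kind:12 = -90 → 0xfa6 << 2 → word 0x3e98
id:1 = 1 → 0x1 << 1 → word 0x3e9a
tag:1 = 1 → 0x1 << 0 → word 0x3e9b
word = 0x3e9b → big-endian bytes:
  [0]=0x3e  [1]=0x9b

3e 9b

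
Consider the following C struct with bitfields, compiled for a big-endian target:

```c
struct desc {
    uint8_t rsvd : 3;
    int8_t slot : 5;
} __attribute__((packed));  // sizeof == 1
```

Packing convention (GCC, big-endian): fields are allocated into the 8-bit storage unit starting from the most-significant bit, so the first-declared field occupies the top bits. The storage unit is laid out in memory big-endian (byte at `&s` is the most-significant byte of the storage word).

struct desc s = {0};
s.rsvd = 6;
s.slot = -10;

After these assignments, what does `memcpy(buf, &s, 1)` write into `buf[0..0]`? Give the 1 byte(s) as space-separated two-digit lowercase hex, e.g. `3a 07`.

d6

rsvd (3b) val=6 bits=0x6 at bit 5: 0xc0
slot (5b) val=-10 bits=0x16 at bit 0: 0xd6
word = 0xd6 → big-endian bytes:
  [0]=0xd6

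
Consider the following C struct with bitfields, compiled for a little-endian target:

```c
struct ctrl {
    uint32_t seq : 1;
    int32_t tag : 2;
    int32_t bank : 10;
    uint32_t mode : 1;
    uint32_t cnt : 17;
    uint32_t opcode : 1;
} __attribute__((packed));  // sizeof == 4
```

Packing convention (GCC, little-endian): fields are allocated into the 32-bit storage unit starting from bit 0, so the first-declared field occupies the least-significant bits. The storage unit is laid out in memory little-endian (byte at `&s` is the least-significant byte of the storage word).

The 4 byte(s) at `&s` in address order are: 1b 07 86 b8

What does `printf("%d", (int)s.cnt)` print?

57880

[0]=0x1b [1]=0x07 [2]=0x86 [3]=0xb8 (little-endian) → word 0xb886071b
seq [0+:1] = (word>>0) & 0x1 = 1
tag [1+:2] = (word>>1) & 0x3 = 1
bank [3+:10] = (word>>3) & 0x3ff = 227
mode [13+:1] = (word>>13) & 0x1 = 0
cnt [14+:17] = (word>>14) & 0x1ffff = 57880  ←
opcode [31+:1] = (word>>31) & 0x1 = 1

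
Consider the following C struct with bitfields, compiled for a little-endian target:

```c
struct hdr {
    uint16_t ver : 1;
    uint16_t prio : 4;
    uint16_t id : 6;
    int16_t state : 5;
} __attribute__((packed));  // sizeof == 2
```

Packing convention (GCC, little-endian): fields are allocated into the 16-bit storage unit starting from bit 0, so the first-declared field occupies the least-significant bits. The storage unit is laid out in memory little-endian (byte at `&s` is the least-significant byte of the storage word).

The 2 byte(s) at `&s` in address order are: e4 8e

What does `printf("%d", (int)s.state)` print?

[0]=0xe4 [1]=0x8e (little-endian) → word 0x8ee4
ver:1 @ bit 0 → (0x8ee4>>0)&0x1 = 0x0
prio:4 @ bit 1 → (0x8ee4>>1)&0xf = 0x2
id:6 @ bit 5 → (0x8ee4>>5)&0x3f = 0x37
state:5 @ bit 11 → (0x8ee4>>11)&0x1f = 0x11  ←
state signed 5b, MSB=1: 17 - 32 = -15

-15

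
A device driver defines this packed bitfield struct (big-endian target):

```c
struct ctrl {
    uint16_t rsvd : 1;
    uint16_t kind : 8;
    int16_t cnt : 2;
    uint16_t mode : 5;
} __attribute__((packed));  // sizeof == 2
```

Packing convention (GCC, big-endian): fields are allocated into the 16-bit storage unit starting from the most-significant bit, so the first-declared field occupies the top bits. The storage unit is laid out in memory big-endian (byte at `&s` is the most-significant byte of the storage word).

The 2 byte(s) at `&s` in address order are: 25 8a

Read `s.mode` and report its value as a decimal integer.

[0]=0x25 [1]=0x8a (big-endian) → word 0x258a
rsvd [15+:1] = (word>>15) & 0x1 = 0
kind [7+:8] = (word>>7) & 0xff = 75
cnt [5+:2] = (word>>5) & 0x3 = 0
mode [0+:5] = (word>>0) & 0x1f = 10  ←

10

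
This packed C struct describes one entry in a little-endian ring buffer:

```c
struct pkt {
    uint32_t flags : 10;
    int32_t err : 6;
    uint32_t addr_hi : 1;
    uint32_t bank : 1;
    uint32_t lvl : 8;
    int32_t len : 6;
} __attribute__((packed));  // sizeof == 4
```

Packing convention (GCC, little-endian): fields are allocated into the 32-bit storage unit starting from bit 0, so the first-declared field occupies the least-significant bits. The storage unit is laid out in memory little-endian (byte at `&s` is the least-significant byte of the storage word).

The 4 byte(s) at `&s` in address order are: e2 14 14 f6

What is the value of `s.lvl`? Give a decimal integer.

133

[0]=0xe2 [1]=0x14 [2]=0x14 [3]=0xf6 (little-endian) → word 0xf61414e2
flags [0+:10] = (word>>0) & 0x3ff = 226
err [10+:6] = (word>>10) & 0x3f = 5
addr_hi [16+:1] = (word>>16) & 0x1 = 0
bank [17+:1] = (word>>17) & 0x1 = 0
lvl [18+:8] = (word>>18) & 0xff = 133  ←
len [26+:6] = (word>>26) & 0x3f = 61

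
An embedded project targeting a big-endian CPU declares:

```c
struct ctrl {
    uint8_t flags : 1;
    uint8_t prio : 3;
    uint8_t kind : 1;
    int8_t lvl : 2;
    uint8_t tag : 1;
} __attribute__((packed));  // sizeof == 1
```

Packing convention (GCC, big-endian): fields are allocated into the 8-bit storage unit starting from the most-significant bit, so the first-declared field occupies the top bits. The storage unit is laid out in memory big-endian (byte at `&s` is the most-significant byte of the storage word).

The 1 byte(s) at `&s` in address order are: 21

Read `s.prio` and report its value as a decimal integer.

2

[0]=0x21 (big-endian) → word 0x21
flags:1 @ bit 7 → (0x21>>7)&0x1 = 0x0
prio:3 @ bit 4 → (0x21>>4)&0x7 = 0x2  ←
kind:1 @ bit 3 → (0x21>>3)&0x1 = 0x0
lvl:2 @ bit 1 → (0x21>>1)&0x3 = 0x0
tag:1 @ bit 0 → (0x21>>0)&0x1 = 0x1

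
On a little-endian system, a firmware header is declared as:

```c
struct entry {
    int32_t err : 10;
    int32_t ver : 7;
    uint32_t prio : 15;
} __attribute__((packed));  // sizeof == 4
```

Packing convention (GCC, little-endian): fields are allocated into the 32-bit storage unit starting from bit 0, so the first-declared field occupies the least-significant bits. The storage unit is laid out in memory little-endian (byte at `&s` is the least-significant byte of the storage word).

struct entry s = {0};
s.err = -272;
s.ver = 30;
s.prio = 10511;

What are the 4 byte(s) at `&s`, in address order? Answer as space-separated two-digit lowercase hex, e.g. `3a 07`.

[0+:10] err=-272 & 0x3ff = 0x2f0; word=0x000002f0
[10+:7] ver=30 & 0x7f = 0x1e; word=0x00007af0
[17+:15] prio=10511 & 0x7fff = 0x290f; word=0x521e7af0
word = 0x521e7af0 → little-endian bytes:
  [0]=0xf0  [1]=0x7a  [2]=0x1e  [3]=0x52

f0 7a 1e 52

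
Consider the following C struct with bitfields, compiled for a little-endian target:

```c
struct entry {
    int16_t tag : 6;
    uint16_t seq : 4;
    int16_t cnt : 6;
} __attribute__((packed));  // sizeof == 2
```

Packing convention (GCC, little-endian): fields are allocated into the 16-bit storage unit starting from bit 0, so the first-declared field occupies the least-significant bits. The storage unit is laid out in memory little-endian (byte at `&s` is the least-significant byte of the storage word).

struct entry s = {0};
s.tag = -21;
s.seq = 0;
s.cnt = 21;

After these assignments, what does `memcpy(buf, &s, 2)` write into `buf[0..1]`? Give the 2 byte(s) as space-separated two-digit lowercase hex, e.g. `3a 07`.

tag:6 = -21 → 0x2b << 0 → word 0x002b
seq:4 = 0 → 0x0 << 6 → word 0x002b
cnt:6 = 21 → 0x15 << 10 → word 0x542b
word = 0x542b → little-endian bytes:
  [0]=0x2b  [1]=0x54

2b 54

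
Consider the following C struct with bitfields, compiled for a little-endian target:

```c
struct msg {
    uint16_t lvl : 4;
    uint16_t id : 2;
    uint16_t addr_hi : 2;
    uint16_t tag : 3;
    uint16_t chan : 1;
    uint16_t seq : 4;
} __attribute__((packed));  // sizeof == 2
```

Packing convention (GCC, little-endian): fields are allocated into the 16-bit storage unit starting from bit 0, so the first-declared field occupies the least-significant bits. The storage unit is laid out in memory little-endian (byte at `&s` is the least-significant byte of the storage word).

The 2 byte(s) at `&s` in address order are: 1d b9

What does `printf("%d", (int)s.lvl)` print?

[0]=0x1d [1]=0xb9 (little-endian) → word 0xb91d
lvl [0+:4] = (word>>0) & 0xf = 13  ←
id [4+:2] = (word>>4) & 0x3 = 1
addr_hi [6+:2] = (word>>6) & 0x3 = 0
tag [8+:3] = (word>>8) & 0x7 = 1
chan [11+:1] = (word>>11) & 0x1 = 1
seq [12+:4] = (word>>12) & 0xf = 11

13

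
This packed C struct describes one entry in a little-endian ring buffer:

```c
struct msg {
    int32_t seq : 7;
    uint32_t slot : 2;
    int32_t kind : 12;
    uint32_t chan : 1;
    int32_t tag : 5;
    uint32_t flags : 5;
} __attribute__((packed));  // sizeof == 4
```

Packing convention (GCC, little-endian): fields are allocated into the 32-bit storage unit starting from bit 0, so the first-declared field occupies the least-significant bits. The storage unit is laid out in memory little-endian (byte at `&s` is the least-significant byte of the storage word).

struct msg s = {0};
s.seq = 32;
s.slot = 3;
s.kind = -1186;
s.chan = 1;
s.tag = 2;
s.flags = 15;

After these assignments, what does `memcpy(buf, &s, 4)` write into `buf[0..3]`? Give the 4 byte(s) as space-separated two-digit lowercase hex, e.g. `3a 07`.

seq (7b) val=32 bits=0x20 at bit 0: 0x00000020
slot (2b) val=3 bits=0x3 at bit 7: 0x000001a0
kind (12b) val=-1186 bits=0xb5e at bit 9: 0x0016bda0
chan (1b) val=1 bits=0x1 at bit 21: 0x0036bda0
tag (5b) val=2 bits=0x2 at bit 22: 0x00b6bda0
flags (5b) val=15 bits=0xf at bit 27: 0x78b6bda0
word = 0x78b6bda0 → little-endian bytes:
  [0]=0xa0  [1]=0xbd  [2]=0xb6  [3]=0x78

a0 bd b6 78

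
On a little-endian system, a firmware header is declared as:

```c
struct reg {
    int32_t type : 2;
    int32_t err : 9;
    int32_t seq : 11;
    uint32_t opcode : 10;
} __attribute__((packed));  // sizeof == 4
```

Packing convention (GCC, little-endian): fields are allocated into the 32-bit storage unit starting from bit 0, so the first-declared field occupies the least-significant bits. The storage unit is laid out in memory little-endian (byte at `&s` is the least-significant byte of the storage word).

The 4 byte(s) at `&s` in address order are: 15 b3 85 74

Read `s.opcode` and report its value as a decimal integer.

[0]=0x15 [1]=0xb3 [2]=0x85 [3]=0x74 (little-endian) → word 0x7485b315
type [0+:2] = (word>>0) & 0x3 = 1
err [2+:9] = (word>>2) & 0x1ff = 197
seq [11+:11] = (word>>11) & 0x7ff = 182
opcode [22+:10] = (word>>22) & 0x3ff = 466  ←

466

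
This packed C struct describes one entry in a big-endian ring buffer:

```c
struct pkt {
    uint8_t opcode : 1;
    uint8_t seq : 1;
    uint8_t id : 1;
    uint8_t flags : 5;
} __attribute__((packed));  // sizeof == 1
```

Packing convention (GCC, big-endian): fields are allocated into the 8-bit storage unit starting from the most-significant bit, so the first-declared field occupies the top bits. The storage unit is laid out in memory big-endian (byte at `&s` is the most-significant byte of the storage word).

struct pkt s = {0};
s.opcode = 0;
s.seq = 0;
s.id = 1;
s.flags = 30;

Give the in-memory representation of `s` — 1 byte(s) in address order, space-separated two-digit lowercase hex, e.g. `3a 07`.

[7+:1] opcode=0 & 0x1 = 0x0; word=0x00
[6+:1] seq=0 & 0x1 = 0x0; word=0x00
[5+:1] id=1 & 0x1 = 0x1; word=0x20
[0+:5] flags=30 & 0x1f = 0x1e; word=0x3e
word = 0x3e → big-endian bytes:
  [0]=0x3e

3e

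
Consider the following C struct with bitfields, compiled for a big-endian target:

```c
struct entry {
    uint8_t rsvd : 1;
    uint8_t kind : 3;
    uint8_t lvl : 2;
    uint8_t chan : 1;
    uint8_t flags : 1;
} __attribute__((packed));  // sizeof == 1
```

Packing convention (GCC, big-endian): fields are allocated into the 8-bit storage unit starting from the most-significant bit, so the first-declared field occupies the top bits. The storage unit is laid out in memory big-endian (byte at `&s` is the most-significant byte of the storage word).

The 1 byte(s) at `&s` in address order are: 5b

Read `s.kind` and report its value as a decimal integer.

[0]=0x5b (big-endian) → word 0x5b
rsvd [7+:1] = (word>>7) & 0x1 = 0
kind [4+:3] = (word>>4) & 0x7 = 5  ←
lvl [2+:2] = (word>>2) & 0x3 = 2
chan [1+:1] = (word>>1) & 0x1 = 1
flags [0+:1] = (word>>0) & 0x1 = 1

5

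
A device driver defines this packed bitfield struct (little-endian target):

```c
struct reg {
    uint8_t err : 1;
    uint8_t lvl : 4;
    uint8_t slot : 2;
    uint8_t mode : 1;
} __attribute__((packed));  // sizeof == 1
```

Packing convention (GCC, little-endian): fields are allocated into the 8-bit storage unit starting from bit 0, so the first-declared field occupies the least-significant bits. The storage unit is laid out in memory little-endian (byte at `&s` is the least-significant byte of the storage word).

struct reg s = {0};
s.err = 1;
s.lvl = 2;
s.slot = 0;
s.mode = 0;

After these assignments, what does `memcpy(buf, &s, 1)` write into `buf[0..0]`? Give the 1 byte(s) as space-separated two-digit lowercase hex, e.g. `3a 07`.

[0+:1] err=1 & 0x1 = 0x1; word=0x01
[1+:4] lvl=2 & 0xf = 0x2; word=0x05
[5+:2] slot=0 & 0x3 = 0x0; word=0x05
[7+:1] mode=0 & 0x1 = 0x0; word=0x05
word = 0x05 → little-endian bytes:
  [0]=0x05

05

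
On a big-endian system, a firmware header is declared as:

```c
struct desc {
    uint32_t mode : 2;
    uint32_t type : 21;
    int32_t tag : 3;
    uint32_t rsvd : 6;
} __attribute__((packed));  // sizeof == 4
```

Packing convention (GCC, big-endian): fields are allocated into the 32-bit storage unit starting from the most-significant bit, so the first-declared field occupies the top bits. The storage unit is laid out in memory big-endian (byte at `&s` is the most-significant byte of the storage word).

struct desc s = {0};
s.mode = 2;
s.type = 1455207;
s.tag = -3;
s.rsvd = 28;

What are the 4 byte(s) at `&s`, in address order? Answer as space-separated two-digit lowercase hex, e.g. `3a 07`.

ac 68 cf 5c

mode:2 = 2 → 0x2 << 30 → word 0x80000000
type:21 = 1455207 → 0x163467 << 9 → word 0xac68ce00
tag:3 = -3 → 0x5 << 6 → word 0xac68cf40
rsvd:6 = 28 → 0x1c << 0 → word 0xac68cf5c
word = 0xac68cf5c → big-endian bytes:
  [0]=0xac  [1]=0x68  [2]=0xcf  [3]=0x5c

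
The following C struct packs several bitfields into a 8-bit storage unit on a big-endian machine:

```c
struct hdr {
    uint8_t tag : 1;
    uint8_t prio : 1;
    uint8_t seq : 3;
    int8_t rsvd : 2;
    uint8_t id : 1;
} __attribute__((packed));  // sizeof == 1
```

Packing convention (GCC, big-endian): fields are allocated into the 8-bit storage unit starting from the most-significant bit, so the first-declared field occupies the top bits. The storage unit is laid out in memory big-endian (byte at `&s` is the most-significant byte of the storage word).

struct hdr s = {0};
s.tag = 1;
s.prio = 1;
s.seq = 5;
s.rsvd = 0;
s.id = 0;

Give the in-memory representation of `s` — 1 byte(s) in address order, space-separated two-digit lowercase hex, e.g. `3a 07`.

e8

tag:1 = 1 → 0x1 << 7 → word 0x80
prio:1 = 1 → 0x1 << 6 → word 0xc0
seq:3 = 5 → 0x5 << 3 → word 0xe8
rsvd:2 = 0 → 0x0 << 1 → word 0xe8
id:1 = 0 → 0x0 << 0 → word 0xe8
word = 0xe8 → big-endian bytes:
  [0]=0xe8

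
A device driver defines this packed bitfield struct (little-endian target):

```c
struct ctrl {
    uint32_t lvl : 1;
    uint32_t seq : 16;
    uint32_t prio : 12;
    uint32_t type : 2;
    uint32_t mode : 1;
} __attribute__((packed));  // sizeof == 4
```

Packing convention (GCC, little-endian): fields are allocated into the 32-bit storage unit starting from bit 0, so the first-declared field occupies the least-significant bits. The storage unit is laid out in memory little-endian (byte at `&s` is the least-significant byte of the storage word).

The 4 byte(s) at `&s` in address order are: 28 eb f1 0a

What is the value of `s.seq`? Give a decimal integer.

62868

[0]=0x28 [1]=0xeb [2]=0xf1 [3]=0x0a (little-endian) → word 0x0af1eb28
lvl [0+:1] = (word>>0) & 0x1 = 0
seq [1+:16] = (word>>1) & 0xffff = 62868  ←
prio [17+:12] = (word>>17) & 0xfff = 1400
type [29+:2] = (word>>29) & 0x3 = 0
mode [31+:1] = (word>>31) & 0x1 = 0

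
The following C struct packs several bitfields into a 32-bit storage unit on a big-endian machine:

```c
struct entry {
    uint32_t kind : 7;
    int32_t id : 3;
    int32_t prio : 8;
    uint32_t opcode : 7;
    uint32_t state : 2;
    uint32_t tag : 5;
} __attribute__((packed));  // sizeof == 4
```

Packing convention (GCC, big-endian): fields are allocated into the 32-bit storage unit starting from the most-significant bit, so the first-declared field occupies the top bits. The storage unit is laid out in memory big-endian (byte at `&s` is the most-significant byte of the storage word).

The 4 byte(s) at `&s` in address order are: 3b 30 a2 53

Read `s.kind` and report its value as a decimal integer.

[0]=0x3b [1]=0x30 [2]=0xa2 [3]=0x53 (big-endian) → word 0x3b30a253
kind [25+:7] = (word>>25) & 0x7f = 29  ←
id [22+:3] = (word>>22) & 0x7 = 4
prio [14+:8] = (word>>14) & 0xff = 194
opcode [7+:7] = (word>>7) & 0x7f = 68
state [5+:2] = (word>>5) & 0x3 = 2
tag [0+:5] = (word>>0) & 0x1f = 19

29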